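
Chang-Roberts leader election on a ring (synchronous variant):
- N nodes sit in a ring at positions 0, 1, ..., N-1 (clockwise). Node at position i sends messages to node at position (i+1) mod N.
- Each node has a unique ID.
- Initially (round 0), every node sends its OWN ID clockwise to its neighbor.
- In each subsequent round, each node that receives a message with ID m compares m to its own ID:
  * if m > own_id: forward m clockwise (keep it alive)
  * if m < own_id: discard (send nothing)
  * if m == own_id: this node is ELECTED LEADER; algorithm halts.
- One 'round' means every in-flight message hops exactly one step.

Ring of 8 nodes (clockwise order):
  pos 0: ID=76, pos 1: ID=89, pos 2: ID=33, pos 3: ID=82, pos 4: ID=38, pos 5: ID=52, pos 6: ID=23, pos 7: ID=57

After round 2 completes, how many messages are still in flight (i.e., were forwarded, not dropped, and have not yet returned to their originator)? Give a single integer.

Answer: 2

Derivation:
Round 1: pos1(id89) recv 76: drop; pos2(id33) recv 89: fwd; pos3(id82) recv 33: drop; pos4(id38) recv 82: fwd; pos5(id52) recv 38: drop; pos6(id23) recv 52: fwd; pos7(id57) recv 23: drop; pos0(id76) recv 57: drop
Round 2: pos3(id82) recv 89: fwd; pos5(id52) recv 82: fwd; pos7(id57) recv 52: drop
After round 2: 2 messages still in flight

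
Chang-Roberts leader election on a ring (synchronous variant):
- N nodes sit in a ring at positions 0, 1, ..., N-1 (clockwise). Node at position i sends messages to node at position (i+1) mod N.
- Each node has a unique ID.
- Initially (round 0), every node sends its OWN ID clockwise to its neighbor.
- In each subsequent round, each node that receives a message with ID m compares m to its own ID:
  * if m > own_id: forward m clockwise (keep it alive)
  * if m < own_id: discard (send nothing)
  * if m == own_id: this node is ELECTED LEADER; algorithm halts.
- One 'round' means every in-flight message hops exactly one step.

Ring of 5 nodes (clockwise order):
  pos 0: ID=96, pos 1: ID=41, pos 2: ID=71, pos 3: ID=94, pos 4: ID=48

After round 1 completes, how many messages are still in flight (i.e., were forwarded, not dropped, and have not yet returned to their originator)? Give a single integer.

Answer: 2

Derivation:
Round 1: pos1(id41) recv 96: fwd; pos2(id71) recv 41: drop; pos3(id94) recv 71: drop; pos4(id48) recv 94: fwd; pos0(id96) recv 48: drop
After round 1: 2 messages still in flight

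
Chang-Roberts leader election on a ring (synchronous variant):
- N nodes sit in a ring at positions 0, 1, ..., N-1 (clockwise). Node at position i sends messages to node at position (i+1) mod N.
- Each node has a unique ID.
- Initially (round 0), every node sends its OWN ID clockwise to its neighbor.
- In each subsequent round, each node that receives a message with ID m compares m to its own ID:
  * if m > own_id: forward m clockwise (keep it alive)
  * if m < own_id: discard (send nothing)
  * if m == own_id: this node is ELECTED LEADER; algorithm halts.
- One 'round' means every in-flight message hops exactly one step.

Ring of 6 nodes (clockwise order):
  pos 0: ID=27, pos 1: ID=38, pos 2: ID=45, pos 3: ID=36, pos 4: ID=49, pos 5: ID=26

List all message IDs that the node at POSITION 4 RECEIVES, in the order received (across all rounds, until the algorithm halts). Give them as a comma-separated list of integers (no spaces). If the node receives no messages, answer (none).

Round 1: pos1(id38) recv 27: drop; pos2(id45) recv 38: drop; pos3(id36) recv 45: fwd; pos4(id49) recv 36: drop; pos5(id26) recv 49: fwd; pos0(id27) recv 26: drop
Round 2: pos4(id49) recv 45: drop; pos0(id27) recv 49: fwd
Round 3: pos1(id38) recv 49: fwd
Round 4: pos2(id45) recv 49: fwd
Round 5: pos3(id36) recv 49: fwd
Round 6: pos4(id49) recv 49: ELECTED

Answer: 36,45,49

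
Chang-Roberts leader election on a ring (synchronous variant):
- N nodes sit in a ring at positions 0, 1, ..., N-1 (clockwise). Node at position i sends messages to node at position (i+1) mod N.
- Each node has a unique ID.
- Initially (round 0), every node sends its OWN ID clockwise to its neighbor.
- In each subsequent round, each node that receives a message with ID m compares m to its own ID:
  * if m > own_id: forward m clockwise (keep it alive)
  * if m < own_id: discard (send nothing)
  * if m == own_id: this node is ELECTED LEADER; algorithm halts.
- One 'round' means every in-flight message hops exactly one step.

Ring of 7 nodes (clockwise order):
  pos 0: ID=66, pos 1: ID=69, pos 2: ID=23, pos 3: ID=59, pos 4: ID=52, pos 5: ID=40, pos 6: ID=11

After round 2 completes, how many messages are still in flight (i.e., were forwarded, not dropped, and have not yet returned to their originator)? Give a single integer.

Round 1: pos1(id69) recv 66: drop; pos2(id23) recv 69: fwd; pos3(id59) recv 23: drop; pos4(id52) recv 59: fwd; pos5(id40) recv 52: fwd; pos6(id11) recv 40: fwd; pos0(id66) recv 11: drop
Round 2: pos3(id59) recv 69: fwd; pos5(id40) recv 59: fwd; pos6(id11) recv 52: fwd; pos0(id66) recv 40: drop
After round 2: 3 messages still in flight

Answer: 3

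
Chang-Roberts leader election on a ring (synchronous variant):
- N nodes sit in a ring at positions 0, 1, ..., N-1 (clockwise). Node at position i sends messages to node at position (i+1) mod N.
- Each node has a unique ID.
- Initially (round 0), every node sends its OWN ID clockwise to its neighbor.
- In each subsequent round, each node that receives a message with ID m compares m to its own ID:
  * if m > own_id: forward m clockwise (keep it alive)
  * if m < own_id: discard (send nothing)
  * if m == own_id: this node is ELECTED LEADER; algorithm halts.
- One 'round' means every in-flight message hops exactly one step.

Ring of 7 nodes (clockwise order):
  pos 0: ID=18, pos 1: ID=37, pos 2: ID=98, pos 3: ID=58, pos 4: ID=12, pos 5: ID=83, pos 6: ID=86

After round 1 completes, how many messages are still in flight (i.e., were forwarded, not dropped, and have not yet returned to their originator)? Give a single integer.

Round 1: pos1(id37) recv 18: drop; pos2(id98) recv 37: drop; pos3(id58) recv 98: fwd; pos4(id12) recv 58: fwd; pos5(id83) recv 12: drop; pos6(id86) recv 83: drop; pos0(id18) recv 86: fwd
After round 1: 3 messages still in flight

Answer: 3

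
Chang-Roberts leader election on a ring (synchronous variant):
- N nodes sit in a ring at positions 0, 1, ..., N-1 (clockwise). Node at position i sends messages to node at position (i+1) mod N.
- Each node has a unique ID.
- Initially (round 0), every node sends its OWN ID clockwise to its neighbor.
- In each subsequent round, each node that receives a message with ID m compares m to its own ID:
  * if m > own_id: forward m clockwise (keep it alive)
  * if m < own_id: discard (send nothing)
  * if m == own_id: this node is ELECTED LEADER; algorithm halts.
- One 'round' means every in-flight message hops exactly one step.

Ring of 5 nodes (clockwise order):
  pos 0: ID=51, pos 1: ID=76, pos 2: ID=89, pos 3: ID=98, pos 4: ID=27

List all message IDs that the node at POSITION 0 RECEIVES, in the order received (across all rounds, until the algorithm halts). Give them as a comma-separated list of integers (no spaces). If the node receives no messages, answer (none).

Answer: 27,98

Derivation:
Round 1: pos1(id76) recv 51: drop; pos2(id89) recv 76: drop; pos3(id98) recv 89: drop; pos4(id27) recv 98: fwd; pos0(id51) recv 27: drop
Round 2: pos0(id51) recv 98: fwd
Round 3: pos1(id76) recv 98: fwd
Round 4: pos2(id89) recv 98: fwd
Round 5: pos3(id98) recv 98: ELECTED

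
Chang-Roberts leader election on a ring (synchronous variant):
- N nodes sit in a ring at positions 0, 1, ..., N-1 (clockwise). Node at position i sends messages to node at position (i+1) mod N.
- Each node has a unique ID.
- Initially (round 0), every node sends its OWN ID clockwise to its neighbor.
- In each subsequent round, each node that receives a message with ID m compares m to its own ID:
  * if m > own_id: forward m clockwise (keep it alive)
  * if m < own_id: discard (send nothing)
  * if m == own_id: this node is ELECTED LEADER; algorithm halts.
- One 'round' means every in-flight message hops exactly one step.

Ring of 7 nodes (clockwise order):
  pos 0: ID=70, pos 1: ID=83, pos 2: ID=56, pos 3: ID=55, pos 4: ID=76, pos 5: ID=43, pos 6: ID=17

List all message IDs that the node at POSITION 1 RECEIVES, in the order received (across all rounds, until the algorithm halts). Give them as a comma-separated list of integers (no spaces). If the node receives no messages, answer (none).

Round 1: pos1(id83) recv 70: drop; pos2(id56) recv 83: fwd; pos3(id55) recv 56: fwd; pos4(id76) recv 55: drop; pos5(id43) recv 76: fwd; pos6(id17) recv 43: fwd; pos0(id70) recv 17: drop
Round 2: pos3(id55) recv 83: fwd; pos4(id76) recv 56: drop; pos6(id17) recv 76: fwd; pos0(id70) recv 43: drop
Round 3: pos4(id76) recv 83: fwd; pos0(id70) recv 76: fwd
Round 4: pos5(id43) recv 83: fwd; pos1(id83) recv 76: drop
Round 5: pos6(id17) recv 83: fwd
Round 6: pos0(id70) recv 83: fwd
Round 7: pos1(id83) recv 83: ELECTED

Answer: 70,76,83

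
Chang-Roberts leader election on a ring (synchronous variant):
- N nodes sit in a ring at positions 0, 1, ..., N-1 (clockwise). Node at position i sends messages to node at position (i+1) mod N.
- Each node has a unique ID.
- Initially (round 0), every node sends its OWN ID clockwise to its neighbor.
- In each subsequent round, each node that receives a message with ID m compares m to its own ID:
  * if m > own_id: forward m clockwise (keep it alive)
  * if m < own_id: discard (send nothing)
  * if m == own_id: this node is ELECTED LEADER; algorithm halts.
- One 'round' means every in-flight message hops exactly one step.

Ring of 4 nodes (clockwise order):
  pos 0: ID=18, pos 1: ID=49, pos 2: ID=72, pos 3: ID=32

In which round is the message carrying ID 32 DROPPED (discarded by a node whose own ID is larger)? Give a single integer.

Round 1: pos1(id49) recv 18: drop; pos2(id72) recv 49: drop; pos3(id32) recv 72: fwd; pos0(id18) recv 32: fwd
Round 2: pos0(id18) recv 72: fwd; pos1(id49) recv 32: drop
Round 3: pos1(id49) recv 72: fwd
Round 4: pos2(id72) recv 72: ELECTED
Message ID 32 originates at pos 3; dropped at pos 1 in round 2

Answer: 2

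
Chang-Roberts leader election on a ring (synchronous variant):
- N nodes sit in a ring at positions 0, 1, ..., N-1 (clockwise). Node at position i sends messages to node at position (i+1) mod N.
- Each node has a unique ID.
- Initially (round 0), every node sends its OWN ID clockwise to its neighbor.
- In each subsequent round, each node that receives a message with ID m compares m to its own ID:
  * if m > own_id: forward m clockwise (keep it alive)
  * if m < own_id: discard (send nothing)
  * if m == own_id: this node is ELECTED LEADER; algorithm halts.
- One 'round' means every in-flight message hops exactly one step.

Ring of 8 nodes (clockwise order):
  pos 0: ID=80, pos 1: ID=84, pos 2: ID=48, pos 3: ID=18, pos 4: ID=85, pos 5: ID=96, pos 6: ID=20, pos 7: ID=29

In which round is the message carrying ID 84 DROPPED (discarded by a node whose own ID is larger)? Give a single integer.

Answer: 3

Derivation:
Round 1: pos1(id84) recv 80: drop; pos2(id48) recv 84: fwd; pos3(id18) recv 48: fwd; pos4(id85) recv 18: drop; pos5(id96) recv 85: drop; pos6(id20) recv 96: fwd; pos7(id29) recv 20: drop; pos0(id80) recv 29: drop
Round 2: pos3(id18) recv 84: fwd; pos4(id85) recv 48: drop; pos7(id29) recv 96: fwd
Round 3: pos4(id85) recv 84: drop; pos0(id80) recv 96: fwd
Round 4: pos1(id84) recv 96: fwd
Round 5: pos2(id48) recv 96: fwd
Round 6: pos3(id18) recv 96: fwd
Round 7: pos4(id85) recv 96: fwd
Round 8: pos5(id96) recv 96: ELECTED
Message ID 84 originates at pos 1; dropped at pos 4 in round 3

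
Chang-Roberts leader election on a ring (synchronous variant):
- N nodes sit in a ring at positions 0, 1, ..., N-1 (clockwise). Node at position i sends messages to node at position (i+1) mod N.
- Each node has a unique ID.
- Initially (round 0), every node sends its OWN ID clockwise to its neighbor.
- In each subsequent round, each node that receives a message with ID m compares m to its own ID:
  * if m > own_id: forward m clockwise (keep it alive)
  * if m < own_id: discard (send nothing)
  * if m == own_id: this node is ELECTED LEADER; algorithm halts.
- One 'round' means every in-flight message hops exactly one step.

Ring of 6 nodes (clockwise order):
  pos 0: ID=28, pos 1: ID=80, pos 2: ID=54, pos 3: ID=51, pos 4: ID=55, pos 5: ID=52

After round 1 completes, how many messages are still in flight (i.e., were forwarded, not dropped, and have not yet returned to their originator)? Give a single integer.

Round 1: pos1(id80) recv 28: drop; pos2(id54) recv 80: fwd; pos3(id51) recv 54: fwd; pos4(id55) recv 51: drop; pos5(id52) recv 55: fwd; pos0(id28) recv 52: fwd
After round 1: 4 messages still in flight

Answer: 4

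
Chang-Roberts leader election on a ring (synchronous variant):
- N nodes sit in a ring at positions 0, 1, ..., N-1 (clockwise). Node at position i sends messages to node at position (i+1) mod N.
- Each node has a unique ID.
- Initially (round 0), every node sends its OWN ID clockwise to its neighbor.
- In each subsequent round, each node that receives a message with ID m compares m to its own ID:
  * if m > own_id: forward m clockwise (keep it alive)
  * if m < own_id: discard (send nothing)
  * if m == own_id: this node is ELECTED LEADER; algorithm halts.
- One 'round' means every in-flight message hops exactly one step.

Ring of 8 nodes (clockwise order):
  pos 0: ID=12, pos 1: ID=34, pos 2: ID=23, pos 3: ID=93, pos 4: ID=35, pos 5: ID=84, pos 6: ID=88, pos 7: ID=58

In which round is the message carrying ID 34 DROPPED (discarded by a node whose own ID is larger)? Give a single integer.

Round 1: pos1(id34) recv 12: drop; pos2(id23) recv 34: fwd; pos3(id93) recv 23: drop; pos4(id35) recv 93: fwd; pos5(id84) recv 35: drop; pos6(id88) recv 84: drop; pos7(id58) recv 88: fwd; pos0(id12) recv 58: fwd
Round 2: pos3(id93) recv 34: drop; pos5(id84) recv 93: fwd; pos0(id12) recv 88: fwd; pos1(id34) recv 58: fwd
Round 3: pos6(id88) recv 93: fwd; pos1(id34) recv 88: fwd; pos2(id23) recv 58: fwd
Round 4: pos7(id58) recv 93: fwd; pos2(id23) recv 88: fwd; pos3(id93) recv 58: drop
Round 5: pos0(id12) recv 93: fwd; pos3(id93) recv 88: drop
Round 6: pos1(id34) recv 93: fwd
Round 7: pos2(id23) recv 93: fwd
Round 8: pos3(id93) recv 93: ELECTED
Message ID 34 originates at pos 1; dropped at pos 3 in round 2

Answer: 2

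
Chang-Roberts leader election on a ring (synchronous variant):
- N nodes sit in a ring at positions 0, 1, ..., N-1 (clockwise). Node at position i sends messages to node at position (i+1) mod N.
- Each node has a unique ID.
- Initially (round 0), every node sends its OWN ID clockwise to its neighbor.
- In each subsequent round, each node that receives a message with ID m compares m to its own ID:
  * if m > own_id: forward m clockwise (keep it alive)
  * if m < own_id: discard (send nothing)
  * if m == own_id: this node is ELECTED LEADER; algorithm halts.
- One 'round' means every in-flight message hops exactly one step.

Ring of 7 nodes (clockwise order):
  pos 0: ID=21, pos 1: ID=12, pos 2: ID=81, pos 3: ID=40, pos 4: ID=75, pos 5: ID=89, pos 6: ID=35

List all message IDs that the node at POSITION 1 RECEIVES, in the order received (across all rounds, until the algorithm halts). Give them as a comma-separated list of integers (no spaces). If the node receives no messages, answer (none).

Round 1: pos1(id12) recv 21: fwd; pos2(id81) recv 12: drop; pos3(id40) recv 81: fwd; pos4(id75) recv 40: drop; pos5(id89) recv 75: drop; pos6(id35) recv 89: fwd; pos0(id21) recv 35: fwd
Round 2: pos2(id81) recv 21: drop; pos4(id75) recv 81: fwd; pos0(id21) recv 89: fwd; pos1(id12) recv 35: fwd
Round 3: pos5(id89) recv 81: drop; pos1(id12) recv 89: fwd; pos2(id81) recv 35: drop
Round 4: pos2(id81) recv 89: fwd
Round 5: pos3(id40) recv 89: fwd
Round 6: pos4(id75) recv 89: fwd
Round 7: pos5(id89) recv 89: ELECTED

Answer: 21,35,89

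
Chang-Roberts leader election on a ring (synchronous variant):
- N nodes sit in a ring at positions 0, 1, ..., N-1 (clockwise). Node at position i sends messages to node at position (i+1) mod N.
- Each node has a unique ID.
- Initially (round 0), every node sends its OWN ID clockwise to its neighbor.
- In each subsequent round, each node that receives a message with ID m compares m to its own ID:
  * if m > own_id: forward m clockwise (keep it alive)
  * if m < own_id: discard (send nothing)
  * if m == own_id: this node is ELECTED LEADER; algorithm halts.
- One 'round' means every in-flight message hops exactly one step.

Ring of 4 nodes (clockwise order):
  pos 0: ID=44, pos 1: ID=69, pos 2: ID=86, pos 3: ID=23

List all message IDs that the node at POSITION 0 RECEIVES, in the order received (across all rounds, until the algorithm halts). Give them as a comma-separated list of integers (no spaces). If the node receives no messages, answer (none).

Round 1: pos1(id69) recv 44: drop; pos2(id86) recv 69: drop; pos3(id23) recv 86: fwd; pos0(id44) recv 23: drop
Round 2: pos0(id44) recv 86: fwd
Round 3: pos1(id69) recv 86: fwd
Round 4: pos2(id86) recv 86: ELECTED

Answer: 23,86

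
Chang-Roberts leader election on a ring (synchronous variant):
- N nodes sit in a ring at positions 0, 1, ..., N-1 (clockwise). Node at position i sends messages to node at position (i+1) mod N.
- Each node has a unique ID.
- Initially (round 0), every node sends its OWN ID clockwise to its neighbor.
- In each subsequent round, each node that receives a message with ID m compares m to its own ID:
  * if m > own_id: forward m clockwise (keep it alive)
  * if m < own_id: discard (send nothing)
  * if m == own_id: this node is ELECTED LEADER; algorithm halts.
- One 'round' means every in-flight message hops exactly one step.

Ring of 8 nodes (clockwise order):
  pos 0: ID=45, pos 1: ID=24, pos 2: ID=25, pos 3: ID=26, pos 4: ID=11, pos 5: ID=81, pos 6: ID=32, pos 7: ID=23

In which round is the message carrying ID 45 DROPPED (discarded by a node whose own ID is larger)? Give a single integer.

Round 1: pos1(id24) recv 45: fwd; pos2(id25) recv 24: drop; pos3(id26) recv 25: drop; pos4(id11) recv 26: fwd; pos5(id81) recv 11: drop; pos6(id32) recv 81: fwd; pos7(id23) recv 32: fwd; pos0(id45) recv 23: drop
Round 2: pos2(id25) recv 45: fwd; pos5(id81) recv 26: drop; pos7(id23) recv 81: fwd; pos0(id45) recv 32: drop
Round 3: pos3(id26) recv 45: fwd; pos0(id45) recv 81: fwd
Round 4: pos4(id11) recv 45: fwd; pos1(id24) recv 81: fwd
Round 5: pos5(id81) recv 45: drop; pos2(id25) recv 81: fwd
Round 6: pos3(id26) recv 81: fwd
Round 7: pos4(id11) recv 81: fwd
Round 8: pos5(id81) recv 81: ELECTED
Message ID 45 originates at pos 0; dropped at pos 5 in round 5

Answer: 5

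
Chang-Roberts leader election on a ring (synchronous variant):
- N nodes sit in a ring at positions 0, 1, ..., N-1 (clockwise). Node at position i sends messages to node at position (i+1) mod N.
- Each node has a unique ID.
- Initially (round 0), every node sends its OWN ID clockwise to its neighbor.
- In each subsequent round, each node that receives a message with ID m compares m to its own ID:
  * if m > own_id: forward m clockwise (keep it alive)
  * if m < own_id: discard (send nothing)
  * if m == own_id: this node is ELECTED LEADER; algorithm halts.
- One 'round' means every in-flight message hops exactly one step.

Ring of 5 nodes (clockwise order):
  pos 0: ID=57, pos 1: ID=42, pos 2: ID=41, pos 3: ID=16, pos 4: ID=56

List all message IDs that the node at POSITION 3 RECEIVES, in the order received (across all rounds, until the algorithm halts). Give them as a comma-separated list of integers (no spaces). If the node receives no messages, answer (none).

Round 1: pos1(id42) recv 57: fwd; pos2(id41) recv 42: fwd; pos3(id16) recv 41: fwd; pos4(id56) recv 16: drop; pos0(id57) recv 56: drop
Round 2: pos2(id41) recv 57: fwd; pos3(id16) recv 42: fwd; pos4(id56) recv 41: drop
Round 3: pos3(id16) recv 57: fwd; pos4(id56) recv 42: drop
Round 4: pos4(id56) recv 57: fwd
Round 5: pos0(id57) recv 57: ELECTED

Answer: 41,42,57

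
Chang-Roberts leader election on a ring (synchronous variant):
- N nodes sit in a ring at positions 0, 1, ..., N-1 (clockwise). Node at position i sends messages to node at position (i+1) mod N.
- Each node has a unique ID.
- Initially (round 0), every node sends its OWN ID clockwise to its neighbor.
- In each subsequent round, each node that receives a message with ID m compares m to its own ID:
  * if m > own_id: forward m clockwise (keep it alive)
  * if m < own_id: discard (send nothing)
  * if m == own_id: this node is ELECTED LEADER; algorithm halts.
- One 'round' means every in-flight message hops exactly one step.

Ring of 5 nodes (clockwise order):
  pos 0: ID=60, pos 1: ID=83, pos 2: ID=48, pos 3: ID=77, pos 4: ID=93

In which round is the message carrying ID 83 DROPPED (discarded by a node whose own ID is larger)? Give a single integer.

Round 1: pos1(id83) recv 60: drop; pos2(id48) recv 83: fwd; pos3(id77) recv 48: drop; pos4(id93) recv 77: drop; pos0(id60) recv 93: fwd
Round 2: pos3(id77) recv 83: fwd; pos1(id83) recv 93: fwd
Round 3: pos4(id93) recv 83: drop; pos2(id48) recv 93: fwd
Round 4: pos3(id77) recv 93: fwd
Round 5: pos4(id93) recv 93: ELECTED
Message ID 83 originates at pos 1; dropped at pos 4 in round 3

Answer: 3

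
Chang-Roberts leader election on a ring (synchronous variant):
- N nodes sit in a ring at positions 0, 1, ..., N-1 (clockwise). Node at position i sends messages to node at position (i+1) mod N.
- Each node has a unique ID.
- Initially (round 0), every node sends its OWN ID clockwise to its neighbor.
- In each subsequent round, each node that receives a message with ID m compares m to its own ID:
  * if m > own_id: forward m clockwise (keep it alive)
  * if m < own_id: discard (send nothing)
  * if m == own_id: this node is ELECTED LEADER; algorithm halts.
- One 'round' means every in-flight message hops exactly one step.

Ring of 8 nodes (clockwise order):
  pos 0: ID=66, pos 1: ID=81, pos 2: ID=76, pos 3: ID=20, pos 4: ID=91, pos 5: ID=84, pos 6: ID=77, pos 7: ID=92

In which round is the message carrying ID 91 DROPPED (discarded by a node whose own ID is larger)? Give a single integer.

Answer: 3

Derivation:
Round 1: pos1(id81) recv 66: drop; pos2(id76) recv 81: fwd; pos3(id20) recv 76: fwd; pos4(id91) recv 20: drop; pos5(id84) recv 91: fwd; pos6(id77) recv 84: fwd; pos7(id92) recv 77: drop; pos0(id66) recv 92: fwd
Round 2: pos3(id20) recv 81: fwd; pos4(id91) recv 76: drop; pos6(id77) recv 91: fwd; pos7(id92) recv 84: drop; pos1(id81) recv 92: fwd
Round 3: pos4(id91) recv 81: drop; pos7(id92) recv 91: drop; pos2(id76) recv 92: fwd
Round 4: pos3(id20) recv 92: fwd
Round 5: pos4(id91) recv 92: fwd
Round 6: pos5(id84) recv 92: fwd
Round 7: pos6(id77) recv 92: fwd
Round 8: pos7(id92) recv 92: ELECTED
Message ID 91 originates at pos 4; dropped at pos 7 in round 3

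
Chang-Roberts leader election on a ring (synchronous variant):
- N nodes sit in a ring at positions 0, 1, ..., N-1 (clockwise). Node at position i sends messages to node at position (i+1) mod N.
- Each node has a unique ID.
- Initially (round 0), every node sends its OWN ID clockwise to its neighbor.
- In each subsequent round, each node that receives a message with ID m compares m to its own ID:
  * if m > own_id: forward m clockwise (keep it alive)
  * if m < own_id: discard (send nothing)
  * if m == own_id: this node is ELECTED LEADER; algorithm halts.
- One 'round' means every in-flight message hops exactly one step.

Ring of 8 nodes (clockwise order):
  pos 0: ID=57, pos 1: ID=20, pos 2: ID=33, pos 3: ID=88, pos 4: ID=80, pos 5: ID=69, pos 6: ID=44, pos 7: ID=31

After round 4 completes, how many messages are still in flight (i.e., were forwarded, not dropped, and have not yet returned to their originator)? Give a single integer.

Round 1: pos1(id20) recv 57: fwd; pos2(id33) recv 20: drop; pos3(id88) recv 33: drop; pos4(id80) recv 88: fwd; pos5(id69) recv 80: fwd; pos6(id44) recv 69: fwd; pos7(id31) recv 44: fwd; pos0(id57) recv 31: drop
Round 2: pos2(id33) recv 57: fwd; pos5(id69) recv 88: fwd; pos6(id44) recv 80: fwd; pos7(id31) recv 69: fwd; pos0(id57) recv 44: drop
Round 3: pos3(id88) recv 57: drop; pos6(id44) recv 88: fwd; pos7(id31) recv 80: fwd; pos0(id57) recv 69: fwd
Round 4: pos7(id31) recv 88: fwd; pos0(id57) recv 80: fwd; pos1(id20) recv 69: fwd
After round 4: 3 messages still in flight

Answer: 3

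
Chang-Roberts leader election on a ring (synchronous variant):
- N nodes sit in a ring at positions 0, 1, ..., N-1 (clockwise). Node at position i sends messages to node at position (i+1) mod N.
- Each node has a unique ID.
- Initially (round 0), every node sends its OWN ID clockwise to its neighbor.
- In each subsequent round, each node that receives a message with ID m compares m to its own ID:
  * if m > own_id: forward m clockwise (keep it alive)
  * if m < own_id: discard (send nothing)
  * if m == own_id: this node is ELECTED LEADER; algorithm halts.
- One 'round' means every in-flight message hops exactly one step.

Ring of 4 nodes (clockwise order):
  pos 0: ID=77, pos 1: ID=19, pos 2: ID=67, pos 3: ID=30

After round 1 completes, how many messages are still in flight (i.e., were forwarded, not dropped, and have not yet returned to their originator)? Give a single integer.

Round 1: pos1(id19) recv 77: fwd; pos2(id67) recv 19: drop; pos3(id30) recv 67: fwd; pos0(id77) recv 30: drop
After round 1: 2 messages still in flight

Answer: 2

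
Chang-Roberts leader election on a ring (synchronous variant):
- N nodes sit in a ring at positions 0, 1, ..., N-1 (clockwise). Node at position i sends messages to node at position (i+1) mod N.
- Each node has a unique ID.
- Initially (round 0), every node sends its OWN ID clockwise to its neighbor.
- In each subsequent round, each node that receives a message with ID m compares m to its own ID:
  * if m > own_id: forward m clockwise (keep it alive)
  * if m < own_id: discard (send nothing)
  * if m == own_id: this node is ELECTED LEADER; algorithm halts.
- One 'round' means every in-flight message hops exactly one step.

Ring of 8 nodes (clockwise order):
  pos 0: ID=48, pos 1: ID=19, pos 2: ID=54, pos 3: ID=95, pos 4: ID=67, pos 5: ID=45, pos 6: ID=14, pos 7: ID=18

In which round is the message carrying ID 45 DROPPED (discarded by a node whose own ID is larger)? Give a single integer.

Round 1: pos1(id19) recv 48: fwd; pos2(id54) recv 19: drop; pos3(id95) recv 54: drop; pos4(id67) recv 95: fwd; pos5(id45) recv 67: fwd; pos6(id14) recv 45: fwd; pos7(id18) recv 14: drop; pos0(id48) recv 18: drop
Round 2: pos2(id54) recv 48: drop; pos5(id45) recv 95: fwd; pos6(id14) recv 67: fwd; pos7(id18) recv 45: fwd
Round 3: pos6(id14) recv 95: fwd; pos7(id18) recv 67: fwd; pos0(id48) recv 45: drop
Round 4: pos7(id18) recv 95: fwd; pos0(id48) recv 67: fwd
Round 5: pos0(id48) recv 95: fwd; pos1(id19) recv 67: fwd
Round 6: pos1(id19) recv 95: fwd; pos2(id54) recv 67: fwd
Round 7: pos2(id54) recv 95: fwd; pos3(id95) recv 67: drop
Round 8: pos3(id95) recv 95: ELECTED
Message ID 45 originates at pos 5; dropped at pos 0 in round 3

Answer: 3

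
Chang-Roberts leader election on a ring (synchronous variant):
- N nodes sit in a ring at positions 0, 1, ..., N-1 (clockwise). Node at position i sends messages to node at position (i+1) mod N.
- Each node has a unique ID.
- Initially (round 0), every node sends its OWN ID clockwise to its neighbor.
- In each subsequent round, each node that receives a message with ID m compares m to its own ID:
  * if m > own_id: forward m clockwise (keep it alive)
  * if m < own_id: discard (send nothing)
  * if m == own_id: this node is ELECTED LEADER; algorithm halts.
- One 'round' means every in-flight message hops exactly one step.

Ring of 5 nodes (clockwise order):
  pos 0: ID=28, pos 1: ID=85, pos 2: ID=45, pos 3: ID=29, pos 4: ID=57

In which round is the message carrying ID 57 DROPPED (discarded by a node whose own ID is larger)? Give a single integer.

Round 1: pos1(id85) recv 28: drop; pos2(id45) recv 85: fwd; pos3(id29) recv 45: fwd; pos4(id57) recv 29: drop; pos0(id28) recv 57: fwd
Round 2: pos3(id29) recv 85: fwd; pos4(id57) recv 45: drop; pos1(id85) recv 57: drop
Round 3: pos4(id57) recv 85: fwd
Round 4: pos0(id28) recv 85: fwd
Round 5: pos1(id85) recv 85: ELECTED
Message ID 57 originates at pos 4; dropped at pos 1 in round 2

Answer: 2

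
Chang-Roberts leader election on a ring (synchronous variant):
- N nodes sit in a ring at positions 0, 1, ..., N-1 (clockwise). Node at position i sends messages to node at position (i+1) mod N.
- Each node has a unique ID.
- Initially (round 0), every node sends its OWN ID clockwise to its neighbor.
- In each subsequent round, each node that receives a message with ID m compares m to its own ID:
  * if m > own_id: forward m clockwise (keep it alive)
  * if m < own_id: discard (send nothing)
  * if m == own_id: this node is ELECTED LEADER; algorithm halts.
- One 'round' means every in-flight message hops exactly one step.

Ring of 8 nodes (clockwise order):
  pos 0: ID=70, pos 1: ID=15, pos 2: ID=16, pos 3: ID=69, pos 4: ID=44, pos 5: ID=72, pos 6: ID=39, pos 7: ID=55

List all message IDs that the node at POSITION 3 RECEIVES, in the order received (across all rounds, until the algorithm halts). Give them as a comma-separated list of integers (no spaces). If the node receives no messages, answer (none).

Answer: 16,70,72

Derivation:
Round 1: pos1(id15) recv 70: fwd; pos2(id16) recv 15: drop; pos3(id69) recv 16: drop; pos4(id44) recv 69: fwd; pos5(id72) recv 44: drop; pos6(id39) recv 72: fwd; pos7(id55) recv 39: drop; pos0(id70) recv 55: drop
Round 2: pos2(id16) recv 70: fwd; pos5(id72) recv 69: drop; pos7(id55) recv 72: fwd
Round 3: pos3(id69) recv 70: fwd; pos0(id70) recv 72: fwd
Round 4: pos4(id44) recv 70: fwd; pos1(id15) recv 72: fwd
Round 5: pos5(id72) recv 70: drop; pos2(id16) recv 72: fwd
Round 6: pos3(id69) recv 72: fwd
Round 7: pos4(id44) recv 72: fwd
Round 8: pos5(id72) recv 72: ELECTED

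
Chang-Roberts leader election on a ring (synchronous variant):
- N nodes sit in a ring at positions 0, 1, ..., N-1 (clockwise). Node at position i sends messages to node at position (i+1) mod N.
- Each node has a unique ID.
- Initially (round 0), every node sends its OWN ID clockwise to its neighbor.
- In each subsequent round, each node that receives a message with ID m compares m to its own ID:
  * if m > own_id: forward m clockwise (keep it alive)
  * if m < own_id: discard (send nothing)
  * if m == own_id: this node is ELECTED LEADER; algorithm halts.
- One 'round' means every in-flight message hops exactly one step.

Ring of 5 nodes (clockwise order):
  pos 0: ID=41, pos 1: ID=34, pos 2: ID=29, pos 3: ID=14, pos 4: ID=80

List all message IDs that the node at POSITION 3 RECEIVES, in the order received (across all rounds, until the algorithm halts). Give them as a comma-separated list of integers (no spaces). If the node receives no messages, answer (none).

Answer: 29,34,41,80

Derivation:
Round 1: pos1(id34) recv 41: fwd; pos2(id29) recv 34: fwd; pos3(id14) recv 29: fwd; pos4(id80) recv 14: drop; pos0(id41) recv 80: fwd
Round 2: pos2(id29) recv 41: fwd; pos3(id14) recv 34: fwd; pos4(id80) recv 29: drop; pos1(id34) recv 80: fwd
Round 3: pos3(id14) recv 41: fwd; pos4(id80) recv 34: drop; pos2(id29) recv 80: fwd
Round 4: pos4(id80) recv 41: drop; pos3(id14) recv 80: fwd
Round 5: pos4(id80) recv 80: ELECTED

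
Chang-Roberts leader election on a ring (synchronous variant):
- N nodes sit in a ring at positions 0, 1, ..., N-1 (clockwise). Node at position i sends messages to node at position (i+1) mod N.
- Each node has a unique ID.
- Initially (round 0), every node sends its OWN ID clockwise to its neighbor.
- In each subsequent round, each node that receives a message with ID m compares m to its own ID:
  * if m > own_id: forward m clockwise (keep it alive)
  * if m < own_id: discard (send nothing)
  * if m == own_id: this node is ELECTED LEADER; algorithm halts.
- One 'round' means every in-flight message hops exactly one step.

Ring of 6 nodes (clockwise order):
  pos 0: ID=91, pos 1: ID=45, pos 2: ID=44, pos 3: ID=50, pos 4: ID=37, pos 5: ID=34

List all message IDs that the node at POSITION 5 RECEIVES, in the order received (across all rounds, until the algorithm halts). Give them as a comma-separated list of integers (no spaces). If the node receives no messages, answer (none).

Answer: 37,50,91

Derivation:
Round 1: pos1(id45) recv 91: fwd; pos2(id44) recv 45: fwd; pos3(id50) recv 44: drop; pos4(id37) recv 50: fwd; pos5(id34) recv 37: fwd; pos0(id91) recv 34: drop
Round 2: pos2(id44) recv 91: fwd; pos3(id50) recv 45: drop; pos5(id34) recv 50: fwd; pos0(id91) recv 37: drop
Round 3: pos3(id50) recv 91: fwd; pos0(id91) recv 50: drop
Round 4: pos4(id37) recv 91: fwd
Round 5: pos5(id34) recv 91: fwd
Round 6: pos0(id91) recv 91: ELECTED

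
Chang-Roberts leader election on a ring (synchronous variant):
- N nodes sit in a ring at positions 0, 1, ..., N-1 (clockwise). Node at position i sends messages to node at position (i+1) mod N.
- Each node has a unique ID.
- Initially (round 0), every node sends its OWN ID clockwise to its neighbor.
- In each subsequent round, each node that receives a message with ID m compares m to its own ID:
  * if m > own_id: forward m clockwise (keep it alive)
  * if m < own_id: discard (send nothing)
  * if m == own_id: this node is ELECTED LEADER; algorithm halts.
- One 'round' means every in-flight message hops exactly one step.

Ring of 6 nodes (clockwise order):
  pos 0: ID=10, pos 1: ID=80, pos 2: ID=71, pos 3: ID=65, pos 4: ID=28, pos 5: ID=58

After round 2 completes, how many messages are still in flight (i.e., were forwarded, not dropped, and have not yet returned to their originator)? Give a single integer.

Round 1: pos1(id80) recv 10: drop; pos2(id71) recv 80: fwd; pos3(id65) recv 71: fwd; pos4(id28) recv 65: fwd; pos5(id58) recv 28: drop; pos0(id10) recv 58: fwd
Round 2: pos3(id65) recv 80: fwd; pos4(id28) recv 71: fwd; pos5(id58) recv 65: fwd; pos1(id80) recv 58: drop
After round 2: 3 messages still in flight

Answer: 3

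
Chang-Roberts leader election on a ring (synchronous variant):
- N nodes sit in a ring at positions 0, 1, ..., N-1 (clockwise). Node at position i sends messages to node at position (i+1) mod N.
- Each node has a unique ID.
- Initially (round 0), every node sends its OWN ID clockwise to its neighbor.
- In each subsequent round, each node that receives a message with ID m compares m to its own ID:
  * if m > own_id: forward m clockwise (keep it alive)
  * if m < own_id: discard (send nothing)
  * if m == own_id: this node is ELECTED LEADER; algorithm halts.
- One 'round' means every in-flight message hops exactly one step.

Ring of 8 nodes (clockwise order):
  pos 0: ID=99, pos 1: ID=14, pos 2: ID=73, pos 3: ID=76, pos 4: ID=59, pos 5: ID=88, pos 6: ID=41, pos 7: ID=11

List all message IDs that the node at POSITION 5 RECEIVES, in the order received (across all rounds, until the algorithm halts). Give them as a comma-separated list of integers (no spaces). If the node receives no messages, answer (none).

Answer: 59,76,99

Derivation:
Round 1: pos1(id14) recv 99: fwd; pos2(id73) recv 14: drop; pos3(id76) recv 73: drop; pos4(id59) recv 76: fwd; pos5(id88) recv 59: drop; pos6(id41) recv 88: fwd; pos7(id11) recv 41: fwd; pos0(id99) recv 11: drop
Round 2: pos2(id73) recv 99: fwd; pos5(id88) recv 76: drop; pos7(id11) recv 88: fwd; pos0(id99) recv 41: drop
Round 3: pos3(id76) recv 99: fwd; pos0(id99) recv 88: drop
Round 4: pos4(id59) recv 99: fwd
Round 5: pos5(id88) recv 99: fwd
Round 6: pos6(id41) recv 99: fwd
Round 7: pos7(id11) recv 99: fwd
Round 8: pos0(id99) recv 99: ELECTED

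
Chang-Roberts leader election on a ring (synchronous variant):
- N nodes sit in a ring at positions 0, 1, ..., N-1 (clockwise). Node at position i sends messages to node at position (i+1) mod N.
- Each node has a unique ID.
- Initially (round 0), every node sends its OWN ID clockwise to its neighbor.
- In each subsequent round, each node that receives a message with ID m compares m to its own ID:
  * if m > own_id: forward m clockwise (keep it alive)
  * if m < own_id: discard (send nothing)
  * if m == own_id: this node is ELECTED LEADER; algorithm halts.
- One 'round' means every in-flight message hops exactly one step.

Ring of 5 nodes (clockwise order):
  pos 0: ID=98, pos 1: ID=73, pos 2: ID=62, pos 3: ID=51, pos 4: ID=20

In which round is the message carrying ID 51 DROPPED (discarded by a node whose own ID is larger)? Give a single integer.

Answer: 2

Derivation:
Round 1: pos1(id73) recv 98: fwd; pos2(id62) recv 73: fwd; pos3(id51) recv 62: fwd; pos4(id20) recv 51: fwd; pos0(id98) recv 20: drop
Round 2: pos2(id62) recv 98: fwd; pos3(id51) recv 73: fwd; pos4(id20) recv 62: fwd; pos0(id98) recv 51: drop
Round 3: pos3(id51) recv 98: fwd; pos4(id20) recv 73: fwd; pos0(id98) recv 62: drop
Round 4: pos4(id20) recv 98: fwd; pos0(id98) recv 73: drop
Round 5: pos0(id98) recv 98: ELECTED
Message ID 51 originates at pos 3; dropped at pos 0 in round 2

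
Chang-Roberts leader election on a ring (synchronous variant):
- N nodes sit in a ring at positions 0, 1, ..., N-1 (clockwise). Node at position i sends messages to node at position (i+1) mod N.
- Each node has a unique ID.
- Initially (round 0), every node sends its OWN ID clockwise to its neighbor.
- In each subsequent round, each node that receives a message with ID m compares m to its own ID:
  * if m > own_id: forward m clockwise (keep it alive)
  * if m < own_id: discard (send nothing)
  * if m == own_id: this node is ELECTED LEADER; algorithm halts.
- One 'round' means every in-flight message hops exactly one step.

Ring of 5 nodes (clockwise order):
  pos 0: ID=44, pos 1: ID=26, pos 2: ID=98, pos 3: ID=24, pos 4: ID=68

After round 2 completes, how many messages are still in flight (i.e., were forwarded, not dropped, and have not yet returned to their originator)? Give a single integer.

Answer: 2

Derivation:
Round 1: pos1(id26) recv 44: fwd; pos2(id98) recv 26: drop; pos3(id24) recv 98: fwd; pos4(id68) recv 24: drop; pos0(id44) recv 68: fwd
Round 2: pos2(id98) recv 44: drop; pos4(id68) recv 98: fwd; pos1(id26) recv 68: fwd
After round 2: 2 messages still in flight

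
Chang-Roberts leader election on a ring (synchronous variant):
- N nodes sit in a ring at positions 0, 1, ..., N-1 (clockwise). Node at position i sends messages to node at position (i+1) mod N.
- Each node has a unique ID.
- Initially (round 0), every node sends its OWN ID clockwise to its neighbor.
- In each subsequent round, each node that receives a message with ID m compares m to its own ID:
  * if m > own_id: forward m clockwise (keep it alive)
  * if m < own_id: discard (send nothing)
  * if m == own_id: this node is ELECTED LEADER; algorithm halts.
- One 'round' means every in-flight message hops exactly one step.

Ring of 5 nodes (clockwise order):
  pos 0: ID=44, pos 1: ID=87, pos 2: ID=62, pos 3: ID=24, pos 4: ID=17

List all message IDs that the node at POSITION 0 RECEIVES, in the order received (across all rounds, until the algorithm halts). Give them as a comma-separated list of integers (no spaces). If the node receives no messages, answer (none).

Round 1: pos1(id87) recv 44: drop; pos2(id62) recv 87: fwd; pos3(id24) recv 62: fwd; pos4(id17) recv 24: fwd; pos0(id44) recv 17: drop
Round 2: pos3(id24) recv 87: fwd; pos4(id17) recv 62: fwd; pos0(id44) recv 24: drop
Round 3: pos4(id17) recv 87: fwd; pos0(id44) recv 62: fwd
Round 4: pos0(id44) recv 87: fwd; pos1(id87) recv 62: drop
Round 5: pos1(id87) recv 87: ELECTED

Answer: 17,24,62,87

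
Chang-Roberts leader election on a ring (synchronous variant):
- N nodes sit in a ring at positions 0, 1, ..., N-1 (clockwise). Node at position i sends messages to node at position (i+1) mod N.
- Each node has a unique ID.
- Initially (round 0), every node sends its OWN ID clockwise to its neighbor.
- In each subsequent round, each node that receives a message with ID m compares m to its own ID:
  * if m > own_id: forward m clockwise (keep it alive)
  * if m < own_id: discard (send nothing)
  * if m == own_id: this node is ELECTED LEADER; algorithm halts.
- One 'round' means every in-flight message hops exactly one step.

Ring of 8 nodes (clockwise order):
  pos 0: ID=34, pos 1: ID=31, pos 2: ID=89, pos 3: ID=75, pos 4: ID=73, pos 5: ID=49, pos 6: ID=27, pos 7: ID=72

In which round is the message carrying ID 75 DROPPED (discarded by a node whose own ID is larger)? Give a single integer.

Round 1: pos1(id31) recv 34: fwd; pos2(id89) recv 31: drop; pos3(id75) recv 89: fwd; pos4(id73) recv 75: fwd; pos5(id49) recv 73: fwd; pos6(id27) recv 49: fwd; pos7(id72) recv 27: drop; pos0(id34) recv 72: fwd
Round 2: pos2(id89) recv 34: drop; pos4(id73) recv 89: fwd; pos5(id49) recv 75: fwd; pos6(id27) recv 73: fwd; pos7(id72) recv 49: drop; pos1(id31) recv 72: fwd
Round 3: pos5(id49) recv 89: fwd; pos6(id27) recv 75: fwd; pos7(id72) recv 73: fwd; pos2(id89) recv 72: drop
Round 4: pos6(id27) recv 89: fwd; pos7(id72) recv 75: fwd; pos0(id34) recv 73: fwd
Round 5: pos7(id72) recv 89: fwd; pos0(id34) recv 75: fwd; pos1(id31) recv 73: fwd
Round 6: pos0(id34) recv 89: fwd; pos1(id31) recv 75: fwd; pos2(id89) recv 73: drop
Round 7: pos1(id31) recv 89: fwd; pos2(id89) recv 75: drop
Round 8: pos2(id89) recv 89: ELECTED
Message ID 75 originates at pos 3; dropped at pos 2 in round 7

Answer: 7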